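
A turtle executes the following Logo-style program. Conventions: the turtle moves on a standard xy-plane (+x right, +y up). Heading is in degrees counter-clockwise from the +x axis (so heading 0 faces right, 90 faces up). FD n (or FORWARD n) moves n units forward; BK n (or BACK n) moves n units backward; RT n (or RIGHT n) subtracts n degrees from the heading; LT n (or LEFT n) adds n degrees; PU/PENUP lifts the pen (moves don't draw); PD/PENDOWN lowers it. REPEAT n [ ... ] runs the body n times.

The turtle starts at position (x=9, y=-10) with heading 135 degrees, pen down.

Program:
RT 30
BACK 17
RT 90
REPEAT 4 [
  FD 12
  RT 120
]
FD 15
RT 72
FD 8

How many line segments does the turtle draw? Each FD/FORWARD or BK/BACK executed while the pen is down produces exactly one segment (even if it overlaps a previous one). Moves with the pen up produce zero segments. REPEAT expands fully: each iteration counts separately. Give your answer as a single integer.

Answer: 7

Derivation:
Executing turtle program step by step:
Start: pos=(9,-10), heading=135, pen down
RT 30: heading 135 -> 105
BK 17: (9,-10) -> (13.4,-26.421) [heading=105, draw]
RT 90: heading 105 -> 15
REPEAT 4 [
  -- iteration 1/4 --
  FD 12: (13.4,-26.421) -> (24.991,-23.315) [heading=15, draw]
  RT 120: heading 15 -> 255
  -- iteration 2/4 --
  FD 12: (24.991,-23.315) -> (21.885,-34.906) [heading=255, draw]
  RT 120: heading 255 -> 135
  -- iteration 3/4 --
  FD 12: (21.885,-34.906) -> (13.4,-26.421) [heading=135, draw]
  RT 120: heading 135 -> 15
  -- iteration 4/4 --
  FD 12: (13.4,-26.421) -> (24.991,-23.315) [heading=15, draw]
  RT 120: heading 15 -> 255
]
FD 15: (24.991,-23.315) -> (21.109,-37.804) [heading=255, draw]
RT 72: heading 255 -> 183
FD 8: (21.109,-37.804) -> (13.12,-38.222) [heading=183, draw]
Final: pos=(13.12,-38.222), heading=183, 7 segment(s) drawn
Segments drawn: 7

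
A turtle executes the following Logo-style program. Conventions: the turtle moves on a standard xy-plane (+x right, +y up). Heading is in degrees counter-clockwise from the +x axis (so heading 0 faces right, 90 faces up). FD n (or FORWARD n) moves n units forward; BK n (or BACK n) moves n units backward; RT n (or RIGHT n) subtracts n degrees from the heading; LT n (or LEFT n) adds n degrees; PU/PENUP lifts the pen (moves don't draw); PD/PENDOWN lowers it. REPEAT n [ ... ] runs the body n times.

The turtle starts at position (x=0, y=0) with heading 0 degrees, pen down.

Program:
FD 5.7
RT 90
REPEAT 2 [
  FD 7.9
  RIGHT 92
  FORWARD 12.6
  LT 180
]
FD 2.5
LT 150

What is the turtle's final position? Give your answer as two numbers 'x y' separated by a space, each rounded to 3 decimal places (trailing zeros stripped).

Executing turtle program step by step:
Start: pos=(0,0), heading=0, pen down
FD 5.7: (0,0) -> (5.7,0) [heading=0, draw]
RT 90: heading 0 -> 270
REPEAT 2 [
  -- iteration 1/2 --
  FD 7.9: (5.7,0) -> (5.7,-7.9) [heading=270, draw]
  RT 92: heading 270 -> 178
  FD 12.6: (5.7,-7.9) -> (-6.892,-7.46) [heading=178, draw]
  LT 180: heading 178 -> 358
  -- iteration 2/2 --
  FD 7.9: (-6.892,-7.46) -> (1.003,-7.736) [heading=358, draw]
  RT 92: heading 358 -> 266
  FD 12.6: (1.003,-7.736) -> (0.124,-20.305) [heading=266, draw]
  LT 180: heading 266 -> 86
]
FD 2.5: (0.124,-20.305) -> (0.298,-17.811) [heading=86, draw]
LT 150: heading 86 -> 236
Final: pos=(0.298,-17.811), heading=236, 6 segment(s) drawn

Answer: 0.298 -17.811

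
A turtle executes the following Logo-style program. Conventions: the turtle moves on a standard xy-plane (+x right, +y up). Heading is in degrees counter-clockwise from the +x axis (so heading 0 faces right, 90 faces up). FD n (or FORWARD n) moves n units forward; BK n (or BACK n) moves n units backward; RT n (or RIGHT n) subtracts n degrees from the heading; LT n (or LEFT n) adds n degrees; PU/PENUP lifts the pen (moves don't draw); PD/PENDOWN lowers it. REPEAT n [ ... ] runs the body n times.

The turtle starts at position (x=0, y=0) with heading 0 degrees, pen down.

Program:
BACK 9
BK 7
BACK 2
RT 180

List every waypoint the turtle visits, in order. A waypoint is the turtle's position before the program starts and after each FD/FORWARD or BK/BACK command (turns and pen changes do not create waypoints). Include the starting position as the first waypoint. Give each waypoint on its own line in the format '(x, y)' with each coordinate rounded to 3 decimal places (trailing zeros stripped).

Answer: (0, 0)
(-9, 0)
(-16, 0)
(-18, 0)

Derivation:
Executing turtle program step by step:
Start: pos=(0,0), heading=0, pen down
BK 9: (0,0) -> (-9,0) [heading=0, draw]
BK 7: (-9,0) -> (-16,0) [heading=0, draw]
BK 2: (-16,0) -> (-18,0) [heading=0, draw]
RT 180: heading 0 -> 180
Final: pos=(-18,0), heading=180, 3 segment(s) drawn
Waypoints (4 total):
(0, 0)
(-9, 0)
(-16, 0)
(-18, 0)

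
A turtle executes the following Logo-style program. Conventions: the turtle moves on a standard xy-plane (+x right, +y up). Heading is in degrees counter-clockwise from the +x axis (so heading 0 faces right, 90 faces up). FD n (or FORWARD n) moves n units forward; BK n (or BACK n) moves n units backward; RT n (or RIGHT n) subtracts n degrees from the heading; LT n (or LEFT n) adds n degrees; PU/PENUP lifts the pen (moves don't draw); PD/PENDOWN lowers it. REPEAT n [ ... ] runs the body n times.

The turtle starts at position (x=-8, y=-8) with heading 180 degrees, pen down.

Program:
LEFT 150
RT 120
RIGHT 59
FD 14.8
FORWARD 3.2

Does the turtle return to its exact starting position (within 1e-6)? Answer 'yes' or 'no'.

Answer: no

Derivation:
Executing turtle program step by step:
Start: pos=(-8,-8), heading=180, pen down
LT 150: heading 180 -> 330
RT 120: heading 330 -> 210
RT 59: heading 210 -> 151
FD 14.8: (-8,-8) -> (-20.944,-0.825) [heading=151, draw]
FD 3.2: (-20.944,-0.825) -> (-23.743,0.727) [heading=151, draw]
Final: pos=(-23.743,0.727), heading=151, 2 segment(s) drawn

Start position: (-8, -8)
Final position: (-23.743, 0.727)
Distance = 18; >= 1e-6 -> NOT closed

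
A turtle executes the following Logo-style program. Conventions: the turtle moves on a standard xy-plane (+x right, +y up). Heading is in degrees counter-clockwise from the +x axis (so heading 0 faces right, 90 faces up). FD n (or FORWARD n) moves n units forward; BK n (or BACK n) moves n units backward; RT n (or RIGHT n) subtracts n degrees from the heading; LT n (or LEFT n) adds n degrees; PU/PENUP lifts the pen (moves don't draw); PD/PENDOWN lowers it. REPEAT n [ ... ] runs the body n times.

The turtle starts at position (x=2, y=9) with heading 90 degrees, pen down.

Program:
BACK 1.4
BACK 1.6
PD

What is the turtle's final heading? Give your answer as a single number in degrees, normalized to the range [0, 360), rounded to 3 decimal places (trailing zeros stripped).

Answer: 90

Derivation:
Executing turtle program step by step:
Start: pos=(2,9), heading=90, pen down
BK 1.4: (2,9) -> (2,7.6) [heading=90, draw]
BK 1.6: (2,7.6) -> (2,6) [heading=90, draw]
PD: pen down
Final: pos=(2,6), heading=90, 2 segment(s) drawn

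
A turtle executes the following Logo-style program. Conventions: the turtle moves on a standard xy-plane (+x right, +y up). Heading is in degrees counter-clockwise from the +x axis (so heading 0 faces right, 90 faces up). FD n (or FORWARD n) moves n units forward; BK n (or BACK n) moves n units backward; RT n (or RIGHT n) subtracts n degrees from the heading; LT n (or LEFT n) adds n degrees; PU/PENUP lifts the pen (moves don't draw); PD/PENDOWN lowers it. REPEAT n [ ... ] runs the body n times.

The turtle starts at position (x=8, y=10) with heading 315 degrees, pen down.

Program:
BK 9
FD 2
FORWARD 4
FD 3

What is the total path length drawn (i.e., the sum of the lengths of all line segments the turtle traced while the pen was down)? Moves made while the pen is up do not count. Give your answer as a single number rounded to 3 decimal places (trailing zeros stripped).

Answer: 18

Derivation:
Executing turtle program step by step:
Start: pos=(8,10), heading=315, pen down
BK 9: (8,10) -> (1.636,16.364) [heading=315, draw]
FD 2: (1.636,16.364) -> (3.05,14.95) [heading=315, draw]
FD 4: (3.05,14.95) -> (5.879,12.121) [heading=315, draw]
FD 3: (5.879,12.121) -> (8,10) [heading=315, draw]
Final: pos=(8,10), heading=315, 4 segment(s) drawn

Segment lengths:
  seg 1: (8,10) -> (1.636,16.364), length = 9
  seg 2: (1.636,16.364) -> (3.05,14.95), length = 2
  seg 3: (3.05,14.95) -> (5.879,12.121), length = 4
  seg 4: (5.879,12.121) -> (8,10), length = 3
Total = 18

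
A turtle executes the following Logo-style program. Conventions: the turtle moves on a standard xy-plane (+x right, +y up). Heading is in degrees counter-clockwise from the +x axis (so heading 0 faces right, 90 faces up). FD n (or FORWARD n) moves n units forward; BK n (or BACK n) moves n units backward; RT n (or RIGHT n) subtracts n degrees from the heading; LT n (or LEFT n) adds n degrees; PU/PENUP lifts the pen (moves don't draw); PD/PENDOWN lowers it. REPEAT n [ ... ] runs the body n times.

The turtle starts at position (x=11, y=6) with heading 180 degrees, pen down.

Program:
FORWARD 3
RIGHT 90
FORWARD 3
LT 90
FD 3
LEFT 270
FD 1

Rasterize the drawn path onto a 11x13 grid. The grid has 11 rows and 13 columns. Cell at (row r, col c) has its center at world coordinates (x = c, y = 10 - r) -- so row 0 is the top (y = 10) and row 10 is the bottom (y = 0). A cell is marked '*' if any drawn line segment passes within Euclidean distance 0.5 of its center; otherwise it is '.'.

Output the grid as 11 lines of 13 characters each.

Answer: .....*.......
.....****....
........*....
........*....
........****.
.............
.............
.............
.............
.............
.............

Derivation:
Segment 0: (11,6) -> (8,6)
Segment 1: (8,6) -> (8,9)
Segment 2: (8,9) -> (5,9)
Segment 3: (5,9) -> (5,10)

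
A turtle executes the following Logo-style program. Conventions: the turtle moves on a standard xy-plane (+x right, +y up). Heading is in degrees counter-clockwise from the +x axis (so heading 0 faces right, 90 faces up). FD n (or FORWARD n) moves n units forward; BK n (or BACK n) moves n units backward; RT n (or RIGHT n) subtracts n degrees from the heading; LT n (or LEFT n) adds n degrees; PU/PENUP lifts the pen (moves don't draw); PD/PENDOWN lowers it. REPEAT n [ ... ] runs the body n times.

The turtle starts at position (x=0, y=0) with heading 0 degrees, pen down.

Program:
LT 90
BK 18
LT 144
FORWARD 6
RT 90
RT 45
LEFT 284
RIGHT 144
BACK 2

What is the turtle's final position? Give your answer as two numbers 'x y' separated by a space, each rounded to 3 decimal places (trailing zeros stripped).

Answer: -2.497 -21.14

Derivation:
Executing turtle program step by step:
Start: pos=(0,0), heading=0, pen down
LT 90: heading 0 -> 90
BK 18: (0,0) -> (0,-18) [heading=90, draw]
LT 144: heading 90 -> 234
FD 6: (0,-18) -> (-3.527,-22.854) [heading=234, draw]
RT 90: heading 234 -> 144
RT 45: heading 144 -> 99
LT 284: heading 99 -> 23
RT 144: heading 23 -> 239
BK 2: (-3.527,-22.854) -> (-2.497,-21.14) [heading=239, draw]
Final: pos=(-2.497,-21.14), heading=239, 3 segment(s) drawn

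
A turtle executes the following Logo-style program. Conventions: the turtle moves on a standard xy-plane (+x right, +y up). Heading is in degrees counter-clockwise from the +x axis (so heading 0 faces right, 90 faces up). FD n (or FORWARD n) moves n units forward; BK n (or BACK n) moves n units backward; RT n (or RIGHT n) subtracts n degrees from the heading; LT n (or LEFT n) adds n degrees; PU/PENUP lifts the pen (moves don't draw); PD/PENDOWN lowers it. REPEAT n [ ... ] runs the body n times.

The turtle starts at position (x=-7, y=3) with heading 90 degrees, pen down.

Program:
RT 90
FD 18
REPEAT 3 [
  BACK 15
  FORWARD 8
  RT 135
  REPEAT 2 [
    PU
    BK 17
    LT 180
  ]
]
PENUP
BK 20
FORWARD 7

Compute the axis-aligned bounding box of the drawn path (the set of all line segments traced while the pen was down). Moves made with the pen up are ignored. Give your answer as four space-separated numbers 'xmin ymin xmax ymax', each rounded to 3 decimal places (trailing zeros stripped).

Answer: -7 3 11 3

Derivation:
Executing turtle program step by step:
Start: pos=(-7,3), heading=90, pen down
RT 90: heading 90 -> 0
FD 18: (-7,3) -> (11,3) [heading=0, draw]
REPEAT 3 [
  -- iteration 1/3 --
  BK 15: (11,3) -> (-4,3) [heading=0, draw]
  FD 8: (-4,3) -> (4,3) [heading=0, draw]
  RT 135: heading 0 -> 225
  REPEAT 2 [
    -- iteration 1/2 --
    PU: pen up
    BK 17: (4,3) -> (16.021,15.021) [heading=225, move]
    LT 180: heading 225 -> 45
    -- iteration 2/2 --
    PU: pen up
    BK 17: (16.021,15.021) -> (4,3) [heading=45, move]
    LT 180: heading 45 -> 225
  ]
  -- iteration 2/3 --
  BK 15: (4,3) -> (14.607,13.607) [heading=225, move]
  FD 8: (14.607,13.607) -> (8.95,7.95) [heading=225, move]
  RT 135: heading 225 -> 90
  REPEAT 2 [
    -- iteration 1/2 --
    PU: pen up
    BK 17: (8.95,7.95) -> (8.95,-9.05) [heading=90, move]
    LT 180: heading 90 -> 270
    -- iteration 2/2 --
    PU: pen up
    BK 17: (8.95,-9.05) -> (8.95,7.95) [heading=270, move]
    LT 180: heading 270 -> 90
  ]
  -- iteration 3/3 --
  BK 15: (8.95,7.95) -> (8.95,-7.05) [heading=90, move]
  FD 8: (8.95,-7.05) -> (8.95,0.95) [heading=90, move]
  RT 135: heading 90 -> 315
  REPEAT 2 [
    -- iteration 1/2 --
    PU: pen up
    BK 17: (8.95,0.95) -> (-3.071,12.971) [heading=315, move]
    LT 180: heading 315 -> 135
    -- iteration 2/2 --
    PU: pen up
    BK 17: (-3.071,12.971) -> (8.95,0.95) [heading=135, move]
    LT 180: heading 135 -> 315
  ]
]
PU: pen up
BK 20: (8.95,0.95) -> (-5.192,15.092) [heading=315, move]
FD 7: (-5.192,15.092) -> (-0.243,10.142) [heading=315, move]
Final: pos=(-0.243,10.142), heading=315, 3 segment(s) drawn

Segment endpoints: x in {-7, -4, 4, 11}, y in {3}
xmin=-7, ymin=3, xmax=11, ymax=3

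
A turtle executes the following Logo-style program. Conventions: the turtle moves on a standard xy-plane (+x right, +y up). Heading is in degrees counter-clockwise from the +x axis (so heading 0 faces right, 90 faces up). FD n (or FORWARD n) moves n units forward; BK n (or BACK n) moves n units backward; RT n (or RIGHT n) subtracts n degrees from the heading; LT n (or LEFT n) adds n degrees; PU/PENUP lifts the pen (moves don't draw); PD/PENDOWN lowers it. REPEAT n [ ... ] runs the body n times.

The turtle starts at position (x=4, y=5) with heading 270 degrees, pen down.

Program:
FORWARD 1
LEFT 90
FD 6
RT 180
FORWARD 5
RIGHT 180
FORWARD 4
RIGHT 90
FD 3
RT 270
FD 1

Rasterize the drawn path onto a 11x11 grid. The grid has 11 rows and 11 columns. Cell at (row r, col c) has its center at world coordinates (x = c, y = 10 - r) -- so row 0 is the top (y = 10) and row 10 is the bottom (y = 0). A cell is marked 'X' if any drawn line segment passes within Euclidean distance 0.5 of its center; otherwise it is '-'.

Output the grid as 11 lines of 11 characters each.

Segment 0: (4,5) -> (4,4)
Segment 1: (4,4) -> (10,4)
Segment 2: (10,4) -> (5,4)
Segment 3: (5,4) -> (9,4)
Segment 4: (9,4) -> (9,1)
Segment 5: (9,1) -> (10,1)

Answer: -----------
-----------
-----------
-----------
-----------
----X------
----XXXXXXX
---------X-
---------X-
---------XX
-----------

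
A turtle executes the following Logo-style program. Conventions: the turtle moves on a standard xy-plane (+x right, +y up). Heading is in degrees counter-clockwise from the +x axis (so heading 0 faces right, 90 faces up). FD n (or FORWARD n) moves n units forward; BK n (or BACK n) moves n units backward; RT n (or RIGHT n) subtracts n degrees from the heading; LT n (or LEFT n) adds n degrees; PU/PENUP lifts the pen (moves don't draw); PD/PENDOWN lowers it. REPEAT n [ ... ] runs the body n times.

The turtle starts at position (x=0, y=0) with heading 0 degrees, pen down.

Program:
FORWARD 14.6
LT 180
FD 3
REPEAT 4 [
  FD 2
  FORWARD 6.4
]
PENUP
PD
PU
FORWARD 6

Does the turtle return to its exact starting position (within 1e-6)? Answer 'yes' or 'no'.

Executing turtle program step by step:
Start: pos=(0,0), heading=0, pen down
FD 14.6: (0,0) -> (14.6,0) [heading=0, draw]
LT 180: heading 0 -> 180
FD 3: (14.6,0) -> (11.6,0) [heading=180, draw]
REPEAT 4 [
  -- iteration 1/4 --
  FD 2: (11.6,0) -> (9.6,0) [heading=180, draw]
  FD 6.4: (9.6,0) -> (3.2,0) [heading=180, draw]
  -- iteration 2/4 --
  FD 2: (3.2,0) -> (1.2,0) [heading=180, draw]
  FD 6.4: (1.2,0) -> (-5.2,0) [heading=180, draw]
  -- iteration 3/4 --
  FD 2: (-5.2,0) -> (-7.2,0) [heading=180, draw]
  FD 6.4: (-7.2,0) -> (-13.6,0) [heading=180, draw]
  -- iteration 4/4 --
  FD 2: (-13.6,0) -> (-15.6,0) [heading=180, draw]
  FD 6.4: (-15.6,0) -> (-22,0) [heading=180, draw]
]
PU: pen up
PD: pen down
PU: pen up
FD 6: (-22,0) -> (-28,0) [heading=180, move]
Final: pos=(-28,0), heading=180, 10 segment(s) drawn

Start position: (0, 0)
Final position: (-28, 0)
Distance = 28; >= 1e-6 -> NOT closed

Answer: no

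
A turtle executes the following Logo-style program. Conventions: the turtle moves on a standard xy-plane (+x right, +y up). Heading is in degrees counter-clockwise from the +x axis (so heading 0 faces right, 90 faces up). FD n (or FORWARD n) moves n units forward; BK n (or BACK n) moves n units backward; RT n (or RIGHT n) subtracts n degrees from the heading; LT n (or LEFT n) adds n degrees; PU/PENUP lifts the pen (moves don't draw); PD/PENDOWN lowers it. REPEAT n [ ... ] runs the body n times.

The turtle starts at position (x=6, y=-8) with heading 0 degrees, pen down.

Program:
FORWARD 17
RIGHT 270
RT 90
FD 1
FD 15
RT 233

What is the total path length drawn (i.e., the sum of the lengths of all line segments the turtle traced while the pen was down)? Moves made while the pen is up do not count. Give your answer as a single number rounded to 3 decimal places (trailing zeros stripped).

Executing turtle program step by step:
Start: pos=(6,-8), heading=0, pen down
FD 17: (6,-8) -> (23,-8) [heading=0, draw]
RT 270: heading 0 -> 90
RT 90: heading 90 -> 0
FD 1: (23,-8) -> (24,-8) [heading=0, draw]
FD 15: (24,-8) -> (39,-8) [heading=0, draw]
RT 233: heading 0 -> 127
Final: pos=(39,-8), heading=127, 3 segment(s) drawn

Segment lengths:
  seg 1: (6,-8) -> (23,-8), length = 17
  seg 2: (23,-8) -> (24,-8), length = 1
  seg 3: (24,-8) -> (39,-8), length = 15
Total = 33

Answer: 33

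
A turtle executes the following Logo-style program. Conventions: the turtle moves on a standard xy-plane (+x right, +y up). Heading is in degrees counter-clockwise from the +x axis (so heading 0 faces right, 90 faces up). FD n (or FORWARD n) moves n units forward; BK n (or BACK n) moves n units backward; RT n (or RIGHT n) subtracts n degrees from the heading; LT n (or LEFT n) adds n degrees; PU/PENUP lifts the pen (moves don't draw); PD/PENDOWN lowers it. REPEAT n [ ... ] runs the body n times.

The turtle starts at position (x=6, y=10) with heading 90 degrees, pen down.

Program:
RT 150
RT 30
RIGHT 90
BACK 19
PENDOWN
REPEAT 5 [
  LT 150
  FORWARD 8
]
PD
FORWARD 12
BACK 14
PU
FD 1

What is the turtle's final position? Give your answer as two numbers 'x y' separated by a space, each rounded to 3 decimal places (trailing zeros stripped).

Executing turtle program step by step:
Start: pos=(6,10), heading=90, pen down
RT 150: heading 90 -> 300
RT 30: heading 300 -> 270
RT 90: heading 270 -> 180
BK 19: (6,10) -> (25,10) [heading=180, draw]
PD: pen down
REPEAT 5 [
  -- iteration 1/5 --
  LT 150: heading 180 -> 330
  FD 8: (25,10) -> (31.928,6) [heading=330, draw]
  -- iteration 2/5 --
  LT 150: heading 330 -> 120
  FD 8: (31.928,6) -> (27.928,12.928) [heading=120, draw]
  -- iteration 3/5 --
  LT 150: heading 120 -> 270
  FD 8: (27.928,12.928) -> (27.928,4.928) [heading=270, draw]
  -- iteration 4/5 --
  LT 150: heading 270 -> 60
  FD 8: (27.928,4.928) -> (31.928,11.856) [heading=60, draw]
  -- iteration 5/5 --
  LT 150: heading 60 -> 210
  FD 8: (31.928,11.856) -> (25,7.856) [heading=210, draw]
]
PD: pen down
FD 12: (25,7.856) -> (14.608,1.856) [heading=210, draw]
BK 14: (14.608,1.856) -> (26.732,8.856) [heading=210, draw]
PU: pen up
FD 1: (26.732,8.856) -> (25.866,8.356) [heading=210, move]
Final: pos=(25.866,8.356), heading=210, 8 segment(s) drawn

Answer: 25.866 8.356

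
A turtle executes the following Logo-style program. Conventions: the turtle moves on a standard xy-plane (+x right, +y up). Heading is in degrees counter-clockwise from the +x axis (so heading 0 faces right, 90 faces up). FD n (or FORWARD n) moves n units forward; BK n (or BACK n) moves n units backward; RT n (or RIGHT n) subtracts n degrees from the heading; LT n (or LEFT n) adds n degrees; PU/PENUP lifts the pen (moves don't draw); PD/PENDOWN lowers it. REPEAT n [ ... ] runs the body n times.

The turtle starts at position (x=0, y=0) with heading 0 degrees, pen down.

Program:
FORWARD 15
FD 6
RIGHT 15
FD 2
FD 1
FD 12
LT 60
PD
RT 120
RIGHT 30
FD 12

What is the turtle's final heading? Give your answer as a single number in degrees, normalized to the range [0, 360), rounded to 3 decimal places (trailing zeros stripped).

Executing turtle program step by step:
Start: pos=(0,0), heading=0, pen down
FD 15: (0,0) -> (15,0) [heading=0, draw]
FD 6: (15,0) -> (21,0) [heading=0, draw]
RT 15: heading 0 -> 345
FD 2: (21,0) -> (22.932,-0.518) [heading=345, draw]
FD 1: (22.932,-0.518) -> (23.898,-0.776) [heading=345, draw]
FD 12: (23.898,-0.776) -> (35.489,-3.882) [heading=345, draw]
LT 60: heading 345 -> 45
PD: pen down
RT 120: heading 45 -> 285
RT 30: heading 285 -> 255
FD 12: (35.489,-3.882) -> (32.383,-15.473) [heading=255, draw]
Final: pos=(32.383,-15.473), heading=255, 6 segment(s) drawn

Answer: 255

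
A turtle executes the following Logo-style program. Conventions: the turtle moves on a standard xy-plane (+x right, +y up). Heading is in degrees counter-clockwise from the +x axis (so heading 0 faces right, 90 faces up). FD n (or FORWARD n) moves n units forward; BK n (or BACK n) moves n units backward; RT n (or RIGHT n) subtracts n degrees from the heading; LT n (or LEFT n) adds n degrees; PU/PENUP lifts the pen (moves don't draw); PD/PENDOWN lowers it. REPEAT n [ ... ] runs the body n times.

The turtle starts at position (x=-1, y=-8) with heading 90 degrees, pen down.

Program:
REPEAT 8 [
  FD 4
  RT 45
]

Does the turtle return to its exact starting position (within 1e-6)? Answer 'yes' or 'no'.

Executing turtle program step by step:
Start: pos=(-1,-8), heading=90, pen down
REPEAT 8 [
  -- iteration 1/8 --
  FD 4: (-1,-8) -> (-1,-4) [heading=90, draw]
  RT 45: heading 90 -> 45
  -- iteration 2/8 --
  FD 4: (-1,-4) -> (1.828,-1.172) [heading=45, draw]
  RT 45: heading 45 -> 0
  -- iteration 3/8 --
  FD 4: (1.828,-1.172) -> (5.828,-1.172) [heading=0, draw]
  RT 45: heading 0 -> 315
  -- iteration 4/8 --
  FD 4: (5.828,-1.172) -> (8.657,-4) [heading=315, draw]
  RT 45: heading 315 -> 270
  -- iteration 5/8 --
  FD 4: (8.657,-4) -> (8.657,-8) [heading=270, draw]
  RT 45: heading 270 -> 225
  -- iteration 6/8 --
  FD 4: (8.657,-8) -> (5.828,-10.828) [heading=225, draw]
  RT 45: heading 225 -> 180
  -- iteration 7/8 --
  FD 4: (5.828,-10.828) -> (1.828,-10.828) [heading=180, draw]
  RT 45: heading 180 -> 135
  -- iteration 8/8 --
  FD 4: (1.828,-10.828) -> (-1,-8) [heading=135, draw]
  RT 45: heading 135 -> 90
]
Final: pos=(-1,-8), heading=90, 8 segment(s) drawn

Start position: (-1, -8)
Final position: (-1, -8)
Distance = 0; < 1e-6 -> CLOSED

Answer: yes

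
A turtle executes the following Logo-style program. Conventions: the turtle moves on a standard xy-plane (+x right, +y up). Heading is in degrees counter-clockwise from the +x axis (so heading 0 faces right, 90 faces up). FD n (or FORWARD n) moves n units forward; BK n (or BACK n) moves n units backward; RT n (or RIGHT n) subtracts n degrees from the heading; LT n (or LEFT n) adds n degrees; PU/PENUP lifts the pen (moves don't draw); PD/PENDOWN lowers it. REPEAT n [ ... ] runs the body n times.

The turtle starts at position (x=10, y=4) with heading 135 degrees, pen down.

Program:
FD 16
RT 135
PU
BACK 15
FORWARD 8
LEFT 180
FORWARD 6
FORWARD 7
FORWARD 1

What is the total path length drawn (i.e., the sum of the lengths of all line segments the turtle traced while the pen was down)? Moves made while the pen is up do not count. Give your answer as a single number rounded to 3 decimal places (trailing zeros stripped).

Answer: 16

Derivation:
Executing turtle program step by step:
Start: pos=(10,4), heading=135, pen down
FD 16: (10,4) -> (-1.314,15.314) [heading=135, draw]
RT 135: heading 135 -> 0
PU: pen up
BK 15: (-1.314,15.314) -> (-16.314,15.314) [heading=0, move]
FD 8: (-16.314,15.314) -> (-8.314,15.314) [heading=0, move]
LT 180: heading 0 -> 180
FD 6: (-8.314,15.314) -> (-14.314,15.314) [heading=180, move]
FD 7: (-14.314,15.314) -> (-21.314,15.314) [heading=180, move]
FD 1: (-21.314,15.314) -> (-22.314,15.314) [heading=180, move]
Final: pos=(-22.314,15.314), heading=180, 1 segment(s) drawn

Segment lengths:
  seg 1: (10,4) -> (-1.314,15.314), length = 16
Total = 16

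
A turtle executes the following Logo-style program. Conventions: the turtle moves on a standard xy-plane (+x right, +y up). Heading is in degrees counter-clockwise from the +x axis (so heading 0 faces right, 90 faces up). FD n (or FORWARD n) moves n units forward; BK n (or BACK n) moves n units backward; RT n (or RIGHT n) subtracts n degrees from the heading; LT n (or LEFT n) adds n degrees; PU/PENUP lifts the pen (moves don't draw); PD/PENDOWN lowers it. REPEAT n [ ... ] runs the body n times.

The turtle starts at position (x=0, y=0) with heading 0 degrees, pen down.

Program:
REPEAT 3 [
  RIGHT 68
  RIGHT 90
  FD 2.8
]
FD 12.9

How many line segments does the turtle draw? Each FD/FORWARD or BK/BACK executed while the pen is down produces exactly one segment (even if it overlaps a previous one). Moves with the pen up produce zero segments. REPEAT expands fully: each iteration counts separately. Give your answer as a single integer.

Executing turtle program step by step:
Start: pos=(0,0), heading=0, pen down
REPEAT 3 [
  -- iteration 1/3 --
  RT 68: heading 0 -> 292
  RT 90: heading 292 -> 202
  FD 2.8: (0,0) -> (-2.596,-1.049) [heading=202, draw]
  -- iteration 2/3 --
  RT 68: heading 202 -> 134
  RT 90: heading 134 -> 44
  FD 2.8: (-2.596,-1.049) -> (-0.582,0.896) [heading=44, draw]
  -- iteration 3/3 --
  RT 68: heading 44 -> 336
  RT 90: heading 336 -> 246
  FD 2.8: (-0.582,0.896) -> (-1.721,-1.662) [heading=246, draw]
]
FD 12.9: (-1.721,-1.662) -> (-6.968,-13.447) [heading=246, draw]
Final: pos=(-6.968,-13.447), heading=246, 4 segment(s) drawn
Segments drawn: 4

Answer: 4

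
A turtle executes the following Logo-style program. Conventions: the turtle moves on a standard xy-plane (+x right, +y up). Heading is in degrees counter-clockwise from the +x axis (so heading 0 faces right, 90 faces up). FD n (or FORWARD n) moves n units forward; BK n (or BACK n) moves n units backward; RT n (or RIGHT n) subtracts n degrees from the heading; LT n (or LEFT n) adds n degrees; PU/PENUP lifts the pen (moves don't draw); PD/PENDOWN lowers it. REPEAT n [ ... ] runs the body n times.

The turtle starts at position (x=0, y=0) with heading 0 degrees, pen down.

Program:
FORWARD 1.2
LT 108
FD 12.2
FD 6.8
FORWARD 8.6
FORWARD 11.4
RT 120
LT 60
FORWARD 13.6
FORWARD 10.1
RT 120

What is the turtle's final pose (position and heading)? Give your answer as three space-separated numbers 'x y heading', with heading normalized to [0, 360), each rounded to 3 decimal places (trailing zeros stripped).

Answer: 5.007 54.704 288

Derivation:
Executing turtle program step by step:
Start: pos=(0,0), heading=0, pen down
FD 1.2: (0,0) -> (1.2,0) [heading=0, draw]
LT 108: heading 0 -> 108
FD 12.2: (1.2,0) -> (-2.57,11.603) [heading=108, draw]
FD 6.8: (-2.57,11.603) -> (-4.671,18.07) [heading=108, draw]
FD 8.6: (-4.671,18.07) -> (-7.329,26.249) [heading=108, draw]
FD 11.4: (-7.329,26.249) -> (-10.852,37.091) [heading=108, draw]
RT 120: heading 108 -> 348
LT 60: heading 348 -> 48
FD 13.6: (-10.852,37.091) -> (-1.751,47.198) [heading=48, draw]
FD 10.1: (-1.751,47.198) -> (5.007,54.704) [heading=48, draw]
RT 120: heading 48 -> 288
Final: pos=(5.007,54.704), heading=288, 7 segment(s) drawn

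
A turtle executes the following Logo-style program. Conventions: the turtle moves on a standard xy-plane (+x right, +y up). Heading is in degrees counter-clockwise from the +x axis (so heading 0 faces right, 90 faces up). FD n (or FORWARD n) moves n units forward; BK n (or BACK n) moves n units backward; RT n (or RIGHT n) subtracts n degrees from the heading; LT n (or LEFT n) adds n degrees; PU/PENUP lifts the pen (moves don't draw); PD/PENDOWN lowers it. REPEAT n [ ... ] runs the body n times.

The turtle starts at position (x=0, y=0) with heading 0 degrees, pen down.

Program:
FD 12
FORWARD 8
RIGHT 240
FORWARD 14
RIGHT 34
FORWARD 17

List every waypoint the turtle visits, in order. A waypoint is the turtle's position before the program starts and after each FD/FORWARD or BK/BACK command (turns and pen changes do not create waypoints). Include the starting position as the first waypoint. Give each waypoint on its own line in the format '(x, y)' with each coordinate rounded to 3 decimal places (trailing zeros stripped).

Executing turtle program step by step:
Start: pos=(0,0), heading=0, pen down
FD 12: (0,0) -> (12,0) [heading=0, draw]
FD 8: (12,0) -> (20,0) [heading=0, draw]
RT 240: heading 0 -> 120
FD 14: (20,0) -> (13,12.124) [heading=120, draw]
RT 34: heading 120 -> 86
FD 17: (13,12.124) -> (14.186,29.083) [heading=86, draw]
Final: pos=(14.186,29.083), heading=86, 4 segment(s) drawn
Waypoints (5 total):
(0, 0)
(12, 0)
(20, 0)
(13, 12.124)
(14.186, 29.083)

Answer: (0, 0)
(12, 0)
(20, 0)
(13, 12.124)
(14.186, 29.083)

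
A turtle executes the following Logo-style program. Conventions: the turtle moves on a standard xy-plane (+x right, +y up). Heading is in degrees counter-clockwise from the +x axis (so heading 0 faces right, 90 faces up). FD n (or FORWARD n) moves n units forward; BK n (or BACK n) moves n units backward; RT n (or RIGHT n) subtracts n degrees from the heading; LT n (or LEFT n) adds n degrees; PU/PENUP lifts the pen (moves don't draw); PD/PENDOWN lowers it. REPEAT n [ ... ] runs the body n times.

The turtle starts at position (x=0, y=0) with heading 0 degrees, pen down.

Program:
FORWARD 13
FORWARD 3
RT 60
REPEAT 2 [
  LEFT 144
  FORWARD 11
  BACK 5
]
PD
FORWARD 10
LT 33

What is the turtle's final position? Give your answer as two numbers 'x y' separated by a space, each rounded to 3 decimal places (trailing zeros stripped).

Executing turtle program step by step:
Start: pos=(0,0), heading=0, pen down
FD 13: (0,0) -> (13,0) [heading=0, draw]
FD 3: (13,0) -> (16,0) [heading=0, draw]
RT 60: heading 0 -> 300
REPEAT 2 [
  -- iteration 1/2 --
  LT 144: heading 300 -> 84
  FD 11: (16,0) -> (17.15,10.94) [heading=84, draw]
  BK 5: (17.15,10.94) -> (16.627,5.967) [heading=84, draw]
  -- iteration 2/2 --
  LT 144: heading 84 -> 228
  FD 11: (16.627,5.967) -> (9.267,-2.207) [heading=228, draw]
  BK 5: (9.267,-2.207) -> (12.612,1.508) [heading=228, draw]
]
PD: pen down
FD 10: (12.612,1.508) -> (5.921,-5.923) [heading=228, draw]
LT 33: heading 228 -> 261
Final: pos=(5.921,-5.923), heading=261, 7 segment(s) drawn

Answer: 5.921 -5.923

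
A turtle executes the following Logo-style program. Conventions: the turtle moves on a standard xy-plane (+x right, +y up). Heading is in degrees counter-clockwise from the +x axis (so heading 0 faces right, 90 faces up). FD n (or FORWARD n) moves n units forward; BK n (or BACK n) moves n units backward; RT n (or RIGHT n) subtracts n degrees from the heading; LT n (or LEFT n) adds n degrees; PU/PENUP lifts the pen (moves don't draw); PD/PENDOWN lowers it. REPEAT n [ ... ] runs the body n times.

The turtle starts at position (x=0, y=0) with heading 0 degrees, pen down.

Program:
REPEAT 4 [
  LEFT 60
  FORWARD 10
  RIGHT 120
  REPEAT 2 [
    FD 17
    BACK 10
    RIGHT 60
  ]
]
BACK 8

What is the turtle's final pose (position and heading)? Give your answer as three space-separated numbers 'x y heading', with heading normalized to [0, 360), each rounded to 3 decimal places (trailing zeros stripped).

Executing turtle program step by step:
Start: pos=(0,0), heading=0, pen down
REPEAT 4 [
  -- iteration 1/4 --
  LT 60: heading 0 -> 60
  FD 10: (0,0) -> (5,8.66) [heading=60, draw]
  RT 120: heading 60 -> 300
  REPEAT 2 [
    -- iteration 1/2 --
    FD 17: (5,8.66) -> (13.5,-6.062) [heading=300, draw]
    BK 10: (13.5,-6.062) -> (8.5,2.598) [heading=300, draw]
    RT 60: heading 300 -> 240
    -- iteration 2/2 --
    FD 17: (8.5,2.598) -> (0,-12.124) [heading=240, draw]
    BK 10: (0,-12.124) -> (5,-3.464) [heading=240, draw]
    RT 60: heading 240 -> 180
  ]
  -- iteration 2/4 --
  LT 60: heading 180 -> 240
  FD 10: (5,-3.464) -> (0,-12.124) [heading=240, draw]
  RT 120: heading 240 -> 120
  REPEAT 2 [
    -- iteration 1/2 --
    FD 17: (0,-12.124) -> (-8.5,2.598) [heading=120, draw]
    BK 10: (-8.5,2.598) -> (-3.5,-6.062) [heading=120, draw]
    RT 60: heading 120 -> 60
    -- iteration 2/2 --
    FD 17: (-3.5,-6.062) -> (5,8.66) [heading=60, draw]
    BK 10: (5,8.66) -> (0,0) [heading=60, draw]
    RT 60: heading 60 -> 0
  ]
  -- iteration 3/4 --
  LT 60: heading 0 -> 60
  FD 10: (0,0) -> (5,8.66) [heading=60, draw]
  RT 120: heading 60 -> 300
  REPEAT 2 [
    -- iteration 1/2 --
    FD 17: (5,8.66) -> (13.5,-6.062) [heading=300, draw]
    BK 10: (13.5,-6.062) -> (8.5,2.598) [heading=300, draw]
    RT 60: heading 300 -> 240
    -- iteration 2/2 --
    FD 17: (8.5,2.598) -> (0,-12.124) [heading=240, draw]
    BK 10: (0,-12.124) -> (5,-3.464) [heading=240, draw]
    RT 60: heading 240 -> 180
  ]
  -- iteration 4/4 --
  LT 60: heading 180 -> 240
  FD 10: (5,-3.464) -> (0,-12.124) [heading=240, draw]
  RT 120: heading 240 -> 120
  REPEAT 2 [
    -- iteration 1/2 --
    FD 17: (0,-12.124) -> (-8.5,2.598) [heading=120, draw]
    BK 10: (-8.5,2.598) -> (-3.5,-6.062) [heading=120, draw]
    RT 60: heading 120 -> 60
    -- iteration 2/2 --
    FD 17: (-3.5,-6.062) -> (5,8.66) [heading=60, draw]
    BK 10: (5,8.66) -> (0,0) [heading=60, draw]
    RT 60: heading 60 -> 0
  ]
]
BK 8: (0,0) -> (-8,0) [heading=0, draw]
Final: pos=(-8,0), heading=0, 21 segment(s) drawn

Answer: -8 0 0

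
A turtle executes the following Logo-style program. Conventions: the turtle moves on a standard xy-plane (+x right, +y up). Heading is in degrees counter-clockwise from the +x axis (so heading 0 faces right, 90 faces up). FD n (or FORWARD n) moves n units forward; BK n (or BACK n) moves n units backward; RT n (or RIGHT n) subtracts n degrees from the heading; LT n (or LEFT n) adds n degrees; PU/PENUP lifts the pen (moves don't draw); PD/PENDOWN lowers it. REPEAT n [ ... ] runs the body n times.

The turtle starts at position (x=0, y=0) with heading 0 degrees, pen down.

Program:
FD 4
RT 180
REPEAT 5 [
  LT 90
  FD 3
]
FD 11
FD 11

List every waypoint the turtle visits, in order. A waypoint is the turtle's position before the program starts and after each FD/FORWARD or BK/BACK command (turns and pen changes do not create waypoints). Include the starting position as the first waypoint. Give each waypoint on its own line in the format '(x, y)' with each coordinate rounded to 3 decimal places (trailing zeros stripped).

Executing turtle program step by step:
Start: pos=(0,0), heading=0, pen down
FD 4: (0,0) -> (4,0) [heading=0, draw]
RT 180: heading 0 -> 180
REPEAT 5 [
  -- iteration 1/5 --
  LT 90: heading 180 -> 270
  FD 3: (4,0) -> (4,-3) [heading=270, draw]
  -- iteration 2/5 --
  LT 90: heading 270 -> 0
  FD 3: (4,-3) -> (7,-3) [heading=0, draw]
  -- iteration 3/5 --
  LT 90: heading 0 -> 90
  FD 3: (7,-3) -> (7,0) [heading=90, draw]
  -- iteration 4/5 --
  LT 90: heading 90 -> 180
  FD 3: (7,0) -> (4,0) [heading=180, draw]
  -- iteration 5/5 --
  LT 90: heading 180 -> 270
  FD 3: (4,0) -> (4,-3) [heading=270, draw]
]
FD 11: (4,-3) -> (4,-14) [heading=270, draw]
FD 11: (4,-14) -> (4,-25) [heading=270, draw]
Final: pos=(4,-25), heading=270, 8 segment(s) drawn
Waypoints (9 total):
(0, 0)
(4, 0)
(4, -3)
(7, -3)
(7, 0)
(4, 0)
(4, -3)
(4, -14)
(4, -25)

Answer: (0, 0)
(4, 0)
(4, -3)
(7, -3)
(7, 0)
(4, 0)
(4, -3)
(4, -14)
(4, -25)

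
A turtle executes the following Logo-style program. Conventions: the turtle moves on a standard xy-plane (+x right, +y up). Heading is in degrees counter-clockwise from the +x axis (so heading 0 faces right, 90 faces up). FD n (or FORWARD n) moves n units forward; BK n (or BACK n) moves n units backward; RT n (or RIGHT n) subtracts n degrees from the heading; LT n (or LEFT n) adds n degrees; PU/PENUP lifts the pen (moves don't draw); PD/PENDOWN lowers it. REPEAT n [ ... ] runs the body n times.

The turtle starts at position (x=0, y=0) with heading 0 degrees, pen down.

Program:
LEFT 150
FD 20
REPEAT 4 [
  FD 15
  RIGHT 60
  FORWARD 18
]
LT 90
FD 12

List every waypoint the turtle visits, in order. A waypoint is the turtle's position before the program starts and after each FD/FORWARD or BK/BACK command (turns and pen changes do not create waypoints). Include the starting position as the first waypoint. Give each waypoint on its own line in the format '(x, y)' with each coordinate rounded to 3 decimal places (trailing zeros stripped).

Executing turtle program step by step:
Start: pos=(0,0), heading=0, pen down
LT 150: heading 0 -> 150
FD 20: (0,0) -> (-17.321,10) [heading=150, draw]
REPEAT 4 [
  -- iteration 1/4 --
  FD 15: (-17.321,10) -> (-30.311,17.5) [heading=150, draw]
  RT 60: heading 150 -> 90
  FD 18: (-30.311,17.5) -> (-30.311,35.5) [heading=90, draw]
  -- iteration 2/4 --
  FD 15: (-30.311,35.5) -> (-30.311,50.5) [heading=90, draw]
  RT 60: heading 90 -> 30
  FD 18: (-30.311,50.5) -> (-14.722,59.5) [heading=30, draw]
  -- iteration 3/4 --
  FD 15: (-14.722,59.5) -> (-1.732,67) [heading=30, draw]
  RT 60: heading 30 -> 330
  FD 18: (-1.732,67) -> (13.856,58) [heading=330, draw]
  -- iteration 4/4 --
  FD 15: (13.856,58) -> (26.847,50.5) [heading=330, draw]
  RT 60: heading 330 -> 270
  FD 18: (26.847,50.5) -> (26.847,32.5) [heading=270, draw]
]
LT 90: heading 270 -> 0
FD 12: (26.847,32.5) -> (38.847,32.5) [heading=0, draw]
Final: pos=(38.847,32.5), heading=0, 10 segment(s) drawn
Waypoints (11 total):
(0, 0)
(-17.321, 10)
(-30.311, 17.5)
(-30.311, 35.5)
(-30.311, 50.5)
(-14.722, 59.5)
(-1.732, 67)
(13.856, 58)
(26.847, 50.5)
(26.847, 32.5)
(38.847, 32.5)

Answer: (0, 0)
(-17.321, 10)
(-30.311, 17.5)
(-30.311, 35.5)
(-30.311, 50.5)
(-14.722, 59.5)
(-1.732, 67)
(13.856, 58)
(26.847, 50.5)
(26.847, 32.5)
(38.847, 32.5)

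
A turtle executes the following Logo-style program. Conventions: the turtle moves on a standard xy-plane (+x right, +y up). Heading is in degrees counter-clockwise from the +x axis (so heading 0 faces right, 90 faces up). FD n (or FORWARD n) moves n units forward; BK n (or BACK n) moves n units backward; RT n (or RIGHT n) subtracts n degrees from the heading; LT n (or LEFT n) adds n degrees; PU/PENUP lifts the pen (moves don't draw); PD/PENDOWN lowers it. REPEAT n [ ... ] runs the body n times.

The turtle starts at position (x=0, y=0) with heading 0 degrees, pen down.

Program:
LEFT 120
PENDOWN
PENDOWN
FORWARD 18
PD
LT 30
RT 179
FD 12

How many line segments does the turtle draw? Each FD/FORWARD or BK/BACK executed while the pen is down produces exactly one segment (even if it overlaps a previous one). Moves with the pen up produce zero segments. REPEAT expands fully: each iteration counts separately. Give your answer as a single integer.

Executing turtle program step by step:
Start: pos=(0,0), heading=0, pen down
LT 120: heading 0 -> 120
PD: pen down
PD: pen down
FD 18: (0,0) -> (-9,15.588) [heading=120, draw]
PD: pen down
LT 30: heading 120 -> 150
RT 179: heading 150 -> 331
FD 12: (-9,15.588) -> (1.495,9.771) [heading=331, draw]
Final: pos=(1.495,9.771), heading=331, 2 segment(s) drawn
Segments drawn: 2

Answer: 2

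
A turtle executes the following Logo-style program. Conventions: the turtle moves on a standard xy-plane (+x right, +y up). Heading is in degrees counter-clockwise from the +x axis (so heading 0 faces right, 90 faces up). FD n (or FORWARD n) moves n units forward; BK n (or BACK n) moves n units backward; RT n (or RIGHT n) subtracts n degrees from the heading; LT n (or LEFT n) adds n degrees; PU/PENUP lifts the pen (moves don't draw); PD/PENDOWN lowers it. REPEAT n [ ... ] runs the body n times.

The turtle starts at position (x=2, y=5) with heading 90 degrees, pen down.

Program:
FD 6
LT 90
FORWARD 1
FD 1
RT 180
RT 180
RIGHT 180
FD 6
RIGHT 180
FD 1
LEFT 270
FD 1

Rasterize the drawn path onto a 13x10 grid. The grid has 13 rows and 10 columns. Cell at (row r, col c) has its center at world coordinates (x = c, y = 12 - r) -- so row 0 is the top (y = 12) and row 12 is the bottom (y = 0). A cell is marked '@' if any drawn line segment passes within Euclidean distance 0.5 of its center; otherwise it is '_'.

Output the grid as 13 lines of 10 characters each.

Segment 0: (2,5) -> (2,11)
Segment 1: (2,11) -> (1,11)
Segment 2: (1,11) -> (0,11)
Segment 3: (0,11) -> (6,11)
Segment 4: (6,11) -> (5,11)
Segment 5: (5,11) -> (5,12)

Answer: _____@____
@@@@@@@___
__@_______
__@_______
__@_______
__@_______
__@_______
__@_______
__________
__________
__________
__________
__________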